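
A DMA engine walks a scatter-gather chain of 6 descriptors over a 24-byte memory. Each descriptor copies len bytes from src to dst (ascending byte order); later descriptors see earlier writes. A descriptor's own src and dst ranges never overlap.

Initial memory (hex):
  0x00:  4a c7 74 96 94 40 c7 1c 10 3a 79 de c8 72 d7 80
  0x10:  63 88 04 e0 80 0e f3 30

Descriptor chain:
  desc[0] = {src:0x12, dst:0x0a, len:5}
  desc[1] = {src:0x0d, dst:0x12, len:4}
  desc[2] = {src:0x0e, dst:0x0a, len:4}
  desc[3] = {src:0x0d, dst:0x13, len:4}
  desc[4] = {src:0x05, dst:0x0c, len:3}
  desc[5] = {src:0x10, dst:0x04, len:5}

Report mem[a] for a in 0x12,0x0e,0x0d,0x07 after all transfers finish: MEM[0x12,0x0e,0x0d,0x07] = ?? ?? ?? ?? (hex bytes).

#0 dst[0x0a+5] := {0x04,0xe0,0x80,0x0e,0xf3}
#1 dst[0x12+4] := {0x0e,0xf3,0x80,0x63}
#2 dst[0x0a+4] := {0xf3,0x80,0x63,0x88}
#3 dst[0x13+4] := {0x88,0xf3,0x80,0x63}
#4 dst[0x0c+3] := {0x40,0xc7,0x1c}
#5 dst[0x04+5] := {0x63,0x88,0x0e,0x88,0xf3}
query mem[0x12]=0x0e, mem[0x0e]=0x1c, mem[0x0d]=0xc7, mem[0x07]=0x88

MEM[0x12,0x0e,0x0d,0x07] = 0e 1c c7 88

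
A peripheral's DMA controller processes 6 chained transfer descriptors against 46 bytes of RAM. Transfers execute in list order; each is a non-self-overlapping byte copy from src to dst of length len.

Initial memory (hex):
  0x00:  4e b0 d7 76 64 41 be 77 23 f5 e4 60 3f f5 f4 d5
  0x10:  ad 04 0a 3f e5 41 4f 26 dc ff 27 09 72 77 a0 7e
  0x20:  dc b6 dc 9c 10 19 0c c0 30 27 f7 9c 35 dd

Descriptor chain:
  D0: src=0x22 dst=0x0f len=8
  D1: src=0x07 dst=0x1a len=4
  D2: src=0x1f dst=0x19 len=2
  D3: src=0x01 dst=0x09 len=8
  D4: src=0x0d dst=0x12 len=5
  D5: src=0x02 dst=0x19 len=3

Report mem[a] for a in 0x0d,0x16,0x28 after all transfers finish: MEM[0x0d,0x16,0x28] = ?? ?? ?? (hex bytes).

MEM[0x0d,0x16,0x28] = 41 10 30

[0] 0x22->0x0f len=8 : dc 9c 10 19 0c c0 30 27
[1] 0x07->0x1a len=4 : 77 23 f5 e4
[2] 0x1f->0x19 len=2 : 7e dc
[3] 0x01->0x09 len=8 : b0 d7 76 64 41 be 77 23
[4] 0x0d->0x12 len=5 : 41 be 77 23 10
[5] 0x02->0x19 len=3 : d7 76 64
query mem[0x0d]=0x41, mem[0x16]=0x10, mem[0x28]=0x30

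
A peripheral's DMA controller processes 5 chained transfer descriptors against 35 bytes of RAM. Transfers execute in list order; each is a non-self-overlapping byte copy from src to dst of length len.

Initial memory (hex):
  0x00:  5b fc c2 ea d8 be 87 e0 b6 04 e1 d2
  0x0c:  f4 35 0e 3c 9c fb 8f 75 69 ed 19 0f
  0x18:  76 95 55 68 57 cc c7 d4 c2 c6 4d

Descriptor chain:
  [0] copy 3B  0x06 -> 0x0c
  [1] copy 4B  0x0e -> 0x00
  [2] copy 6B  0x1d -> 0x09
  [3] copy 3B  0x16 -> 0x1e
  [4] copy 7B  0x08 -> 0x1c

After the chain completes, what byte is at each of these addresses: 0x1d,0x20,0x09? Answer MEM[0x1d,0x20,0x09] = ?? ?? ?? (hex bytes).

[0] 0x06->0x0c len=3 : 87 e0 b6
[1] 0x0e->0x00 len=4 : b6 3c 9c fb
[2] 0x1d->0x09 len=6 : cc c7 d4 c2 c6 4d
[3] 0x16->0x1e len=3 : 19 0f 76
[4] 0x08->0x1c len=7 : b6 cc c7 d4 c2 c6 4d
query mem[0x1d]=0xcc, mem[0x20]=0xc2, mem[0x09]=0xcc

MEM[0x1d,0x20,0x09] = cc c2 cc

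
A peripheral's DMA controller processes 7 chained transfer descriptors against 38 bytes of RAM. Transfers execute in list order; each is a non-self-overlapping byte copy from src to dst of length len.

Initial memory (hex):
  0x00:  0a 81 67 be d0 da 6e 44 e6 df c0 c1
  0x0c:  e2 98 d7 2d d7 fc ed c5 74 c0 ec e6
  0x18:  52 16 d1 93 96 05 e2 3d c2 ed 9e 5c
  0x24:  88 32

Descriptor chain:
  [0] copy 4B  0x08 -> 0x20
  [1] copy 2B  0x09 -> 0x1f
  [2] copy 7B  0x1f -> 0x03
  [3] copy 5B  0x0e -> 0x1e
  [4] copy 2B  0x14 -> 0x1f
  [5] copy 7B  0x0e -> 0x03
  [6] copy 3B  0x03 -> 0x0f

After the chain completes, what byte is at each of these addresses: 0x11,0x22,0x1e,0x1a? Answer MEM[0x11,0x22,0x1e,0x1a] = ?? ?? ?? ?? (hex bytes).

[0] 0x08->0x20 len=4 : e6 df c0 c1
[1] 0x09->0x1f len=2 : df c0
[2] 0x1f->0x03 len=7 : df c0 df c0 c1 88 32
[3] 0x0e->0x1e len=5 : d7 2d d7 fc ed
[4] 0x14->0x1f len=2 : 74 c0
[5] 0x0e->0x03 len=7 : d7 2d d7 fc ed c5 74
[6] 0x03->0x0f len=3 : d7 2d d7
query mem[0x11]=0xd7, mem[0x22]=0xed, mem[0x1e]=0xd7, mem[0x1a]=0xd1

MEM[0x11,0x22,0x1e,0x1a] = d7 ed d7 d1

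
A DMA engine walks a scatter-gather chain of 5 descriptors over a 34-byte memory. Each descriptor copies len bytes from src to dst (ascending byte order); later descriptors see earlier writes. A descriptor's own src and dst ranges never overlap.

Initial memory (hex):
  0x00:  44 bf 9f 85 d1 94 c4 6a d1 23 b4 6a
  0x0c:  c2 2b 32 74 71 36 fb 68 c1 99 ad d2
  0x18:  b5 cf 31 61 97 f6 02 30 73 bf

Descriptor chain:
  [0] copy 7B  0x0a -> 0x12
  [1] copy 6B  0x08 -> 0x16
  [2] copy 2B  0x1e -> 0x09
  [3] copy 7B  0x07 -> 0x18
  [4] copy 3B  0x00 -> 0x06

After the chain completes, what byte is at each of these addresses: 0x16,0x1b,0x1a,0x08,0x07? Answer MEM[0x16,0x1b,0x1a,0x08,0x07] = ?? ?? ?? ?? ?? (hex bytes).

#0 dst[0x12+7] := {0xb4,0x6a,0xc2,0x2b,0x32,0x74,0x71}
#1 dst[0x16+6] := {0xd1,0x23,0xb4,0x6a,0xc2,0x2b}
#2 dst[0x09+2] := {0x02,0x30}
#3 dst[0x18+7] := {0x6a,0xd1,0x02,0x30,0x6a,0xc2,0x2b}
#4 dst[0x06+3] := {0x44,0xbf,0x9f}
query mem[0x16]=0xd1, mem[0x1b]=0x30, mem[0x1a]=0x02, mem[0x08]=0x9f, mem[0x07]=0xbf

MEM[0x16,0x1b,0x1a,0x08,0x07] = d1 30 02 9f bf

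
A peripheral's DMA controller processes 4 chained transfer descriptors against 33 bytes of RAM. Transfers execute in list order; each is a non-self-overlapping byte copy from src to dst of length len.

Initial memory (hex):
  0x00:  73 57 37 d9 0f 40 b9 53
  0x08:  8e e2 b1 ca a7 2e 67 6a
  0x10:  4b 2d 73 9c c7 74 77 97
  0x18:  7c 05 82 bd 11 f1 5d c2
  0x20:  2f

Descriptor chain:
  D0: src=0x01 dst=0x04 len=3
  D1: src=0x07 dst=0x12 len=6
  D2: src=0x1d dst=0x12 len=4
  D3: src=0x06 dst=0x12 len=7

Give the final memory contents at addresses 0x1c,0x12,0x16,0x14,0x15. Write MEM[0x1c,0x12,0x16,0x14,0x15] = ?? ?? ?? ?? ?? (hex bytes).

MEM[0x1c,0x12,0x16,0x14,0x15] = 11 d9 b1 8e e2

[0] 0x01->0x04 len=3 : 57 37 d9
[1] 0x07->0x12 len=6 : 53 8e e2 b1 ca a7
[2] 0x1d->0x12 len=4 : f1 5d c2 2f
[3] 0x06->0x12 len=7 : d9 53 8e e2 b1 ca a7
query mem[0x1c]=0x11, mem[0x12]=0xd9, mem[0x16]=0xb1, mem[0x14]=0x8e, mem[0x15]=0xe2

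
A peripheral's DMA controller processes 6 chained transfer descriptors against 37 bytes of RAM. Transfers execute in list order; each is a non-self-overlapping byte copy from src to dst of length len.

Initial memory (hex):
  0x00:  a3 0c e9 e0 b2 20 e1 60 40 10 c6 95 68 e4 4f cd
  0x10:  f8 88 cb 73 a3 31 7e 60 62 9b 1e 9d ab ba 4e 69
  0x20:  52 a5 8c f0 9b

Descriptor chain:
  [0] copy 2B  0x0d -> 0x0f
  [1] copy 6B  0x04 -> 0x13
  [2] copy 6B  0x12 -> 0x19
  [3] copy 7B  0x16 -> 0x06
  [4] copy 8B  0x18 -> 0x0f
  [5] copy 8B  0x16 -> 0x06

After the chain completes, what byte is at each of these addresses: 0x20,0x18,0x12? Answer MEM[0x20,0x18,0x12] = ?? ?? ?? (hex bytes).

MEM[0x20,0x18,0x12] = 52 10 20

D0: mem[0x0f..0x10] <- [e4 4f]
D1: mem[0x13..0x18] <- [b2 20 e1 60 40 10]
D2: mem[0x19..0x1e] <- [cb b2 20 e1 60 40]
D3: mem[0x06..0x0c] <- [60 40 10 cb b2 20 e1]
D4: mem[0x0f..0x16] <- [10 cb b2 20 e1 60 40 69]
D5: mem[0x06..0x0d] <- [69 40 10 cb b2 20 e1 60]
query mem[0x20]=0x52, mem[0x18]=0x10, mem[0x12]=0x20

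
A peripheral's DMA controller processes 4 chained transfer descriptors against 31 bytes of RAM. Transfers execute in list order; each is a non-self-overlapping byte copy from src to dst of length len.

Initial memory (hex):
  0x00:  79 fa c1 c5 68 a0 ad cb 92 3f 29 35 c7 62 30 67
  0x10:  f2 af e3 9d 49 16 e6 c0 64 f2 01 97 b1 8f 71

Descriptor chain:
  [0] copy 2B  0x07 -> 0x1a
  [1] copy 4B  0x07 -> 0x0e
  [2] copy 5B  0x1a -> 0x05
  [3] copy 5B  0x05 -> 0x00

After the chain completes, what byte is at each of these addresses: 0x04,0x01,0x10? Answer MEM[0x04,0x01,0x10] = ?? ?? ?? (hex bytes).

MEM[0x04,0x01,0x10] = 71 92 3f

  after D0: wrote 2B at 0x1a = cb92
  after D1: wrote 4B at 0x0e = cb923f29
  after D2: wrote 5B at 0x05 = cb92b18f71
  after D3: wrote 5B at 0x00 = cb92b18f71
query mem[0x04]=0x71, mem[0x01]=0x92, mem[0x10]=0x3f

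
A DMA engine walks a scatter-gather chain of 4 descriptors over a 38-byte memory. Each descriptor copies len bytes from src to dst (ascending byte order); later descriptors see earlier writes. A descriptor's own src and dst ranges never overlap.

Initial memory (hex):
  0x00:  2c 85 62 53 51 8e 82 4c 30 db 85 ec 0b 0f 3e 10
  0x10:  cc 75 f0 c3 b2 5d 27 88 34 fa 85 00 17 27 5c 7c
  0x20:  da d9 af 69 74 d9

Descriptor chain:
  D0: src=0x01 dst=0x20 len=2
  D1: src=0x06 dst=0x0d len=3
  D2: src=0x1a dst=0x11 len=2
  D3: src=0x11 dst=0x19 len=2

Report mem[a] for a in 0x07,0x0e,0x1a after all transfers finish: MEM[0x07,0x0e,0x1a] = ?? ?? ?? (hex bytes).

MEM[0x07,0x0e,0x1a] = 4c 4c 00

#0 dst[0x20+2] := {0x85,0x62}
#1 dst[0x0d+3] := {0x82,0x4c,0x30}
#2 dst[0x11+2] := {0x85,0x00}
#3 dst[0x19+2] := {0x85,0x00}
query mem[0x07]=0x4c, mem[0x0e]=0x4c, mem[0x1a]=0x00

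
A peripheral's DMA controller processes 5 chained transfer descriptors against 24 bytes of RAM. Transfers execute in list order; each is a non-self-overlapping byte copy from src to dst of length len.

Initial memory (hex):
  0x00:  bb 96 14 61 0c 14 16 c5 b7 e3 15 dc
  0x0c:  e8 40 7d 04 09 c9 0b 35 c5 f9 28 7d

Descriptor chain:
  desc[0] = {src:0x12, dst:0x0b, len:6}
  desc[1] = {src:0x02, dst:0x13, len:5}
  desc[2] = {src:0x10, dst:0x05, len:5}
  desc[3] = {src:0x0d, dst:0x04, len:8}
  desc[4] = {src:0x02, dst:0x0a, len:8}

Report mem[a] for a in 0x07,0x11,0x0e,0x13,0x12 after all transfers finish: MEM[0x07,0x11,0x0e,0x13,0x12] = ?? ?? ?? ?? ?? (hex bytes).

MEM[0x07,0x11,0x0e,0x13,0x12] = 7d 0b 28 14 0b

#0 dst[0x0b+6] := {0x0b,0x35,0xc5,0xf9,0x28,0x7d}
#1 dst[0x13+5] := {0x14,0x61,0x0c,0x14,0x16}
#2 dst[0x05+5] := {0x7d,0xc9,0x0b,0x14,0x61}
#3 dst[0x04+8] := {0xc5,0xf9,0x28,0x7d,0xc9,0x0b,0x14,0x61}
#4 dst[0x0a+8] := {0x14,0x61,0xc5,0xf9,0x28,0x7d,0xc9,0x0b}
query mem[0x07]=0x7d, mem[0x11]=0x0b, mem[0x0e]=0x28, mem[0x13]=0x14, mem[0x12]=0x0b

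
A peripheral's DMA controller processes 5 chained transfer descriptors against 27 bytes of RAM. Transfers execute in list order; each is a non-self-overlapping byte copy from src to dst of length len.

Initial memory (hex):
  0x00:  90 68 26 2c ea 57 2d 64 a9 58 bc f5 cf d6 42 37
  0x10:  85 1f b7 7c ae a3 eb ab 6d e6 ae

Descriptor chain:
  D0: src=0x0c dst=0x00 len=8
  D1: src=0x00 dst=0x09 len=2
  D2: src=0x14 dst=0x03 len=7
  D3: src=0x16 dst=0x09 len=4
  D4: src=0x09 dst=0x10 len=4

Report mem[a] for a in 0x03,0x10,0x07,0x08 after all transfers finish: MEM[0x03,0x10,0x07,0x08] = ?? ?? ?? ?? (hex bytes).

  after D0: wrote 8B at 0x00 = cfd64237851fb77c
  after D1: wrote 2B at 0x09 = cfd6
  after D2: wrote 7B at 0x03 = aea3ebab6de6ae
  after D3: wrote 4B at 0x09 = ebab6de6
  after D4: wrote 4B at 0x10 = ebab6de6
query mem[0x03]=0xae, mem[0x10]=0xeb, mem[0x07]=0x6d, mem[0x08]=0xe6

MEM[0x03,0x10,0x07,0x08] = ae eb 6d e6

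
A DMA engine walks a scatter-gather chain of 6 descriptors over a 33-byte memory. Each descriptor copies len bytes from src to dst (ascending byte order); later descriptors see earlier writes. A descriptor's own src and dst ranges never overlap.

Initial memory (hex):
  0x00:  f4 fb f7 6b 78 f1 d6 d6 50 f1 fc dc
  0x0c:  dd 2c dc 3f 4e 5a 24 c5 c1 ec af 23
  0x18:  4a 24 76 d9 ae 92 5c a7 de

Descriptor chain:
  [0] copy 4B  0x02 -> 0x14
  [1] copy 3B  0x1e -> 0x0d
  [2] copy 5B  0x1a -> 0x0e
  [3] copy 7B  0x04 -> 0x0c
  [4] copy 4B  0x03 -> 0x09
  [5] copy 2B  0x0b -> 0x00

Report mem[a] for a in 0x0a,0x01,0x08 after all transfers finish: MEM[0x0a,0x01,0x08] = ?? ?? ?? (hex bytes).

MEM[0x0a,0x01,0x08] = 78 d6 50

#0 dst[0x14+4] := {0xf7,0x6b,0x78,0xf1}
#1 dst[0x0d+3] := {0x5c,0xa7,0xde}
#2 dst[0x0e+5] := {0x76,0xd9,0xae,0x92,0x5c}
#3 dst[0x0c+7] := {0x78,0xf1,0xd6,0xd6,0x50,0xf1,0xfc}
#4 dst[0x09+4] := {0x6b,0x78,0xf1,0xd6}
#5 dst[0x00+2] := {0xf1,0xd6}
query mem[0x0a]=0x78, mem[0x01]=0xd6, mem[0x08]=0x50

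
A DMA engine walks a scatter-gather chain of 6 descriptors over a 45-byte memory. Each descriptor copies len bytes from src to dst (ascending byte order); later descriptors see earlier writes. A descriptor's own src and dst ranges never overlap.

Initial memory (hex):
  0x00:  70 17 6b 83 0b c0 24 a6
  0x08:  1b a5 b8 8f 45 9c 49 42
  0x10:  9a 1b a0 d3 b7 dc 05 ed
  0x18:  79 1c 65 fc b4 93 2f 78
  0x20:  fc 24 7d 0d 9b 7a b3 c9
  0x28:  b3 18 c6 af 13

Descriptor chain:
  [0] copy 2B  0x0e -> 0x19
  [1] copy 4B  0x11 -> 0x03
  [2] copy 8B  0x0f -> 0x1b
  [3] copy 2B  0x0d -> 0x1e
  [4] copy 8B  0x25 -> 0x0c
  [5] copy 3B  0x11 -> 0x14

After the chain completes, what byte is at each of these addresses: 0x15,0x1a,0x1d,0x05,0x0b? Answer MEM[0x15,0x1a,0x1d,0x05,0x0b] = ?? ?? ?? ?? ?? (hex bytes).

MEM[0x15,0x1a,0x1d,0x05,0x0b] = af 42 1b d3 8f

[0] 0x0e->0x19 len=2 : 49 42
[1] 0x11->0x03 len=4 : 1b a0 d3 b7
[2] 0x0f->0x1b len=8 : 42 9a 1b a0 d3 b7 dc 05
[3] 0x0d->0x1e len=2 : 9c 49
[4] 0x25->0x0c len=8 : 7a b3 c9 b3 18 c6 af 13
[5] 0x11->0x14 len=3 : c6 af 13
query mem[0x15]=0xaf, mem[0x1a]=0x42, mem[0x1d]=0x1b, mem[0x05]=0xd3, mem[0x0b]=0x8f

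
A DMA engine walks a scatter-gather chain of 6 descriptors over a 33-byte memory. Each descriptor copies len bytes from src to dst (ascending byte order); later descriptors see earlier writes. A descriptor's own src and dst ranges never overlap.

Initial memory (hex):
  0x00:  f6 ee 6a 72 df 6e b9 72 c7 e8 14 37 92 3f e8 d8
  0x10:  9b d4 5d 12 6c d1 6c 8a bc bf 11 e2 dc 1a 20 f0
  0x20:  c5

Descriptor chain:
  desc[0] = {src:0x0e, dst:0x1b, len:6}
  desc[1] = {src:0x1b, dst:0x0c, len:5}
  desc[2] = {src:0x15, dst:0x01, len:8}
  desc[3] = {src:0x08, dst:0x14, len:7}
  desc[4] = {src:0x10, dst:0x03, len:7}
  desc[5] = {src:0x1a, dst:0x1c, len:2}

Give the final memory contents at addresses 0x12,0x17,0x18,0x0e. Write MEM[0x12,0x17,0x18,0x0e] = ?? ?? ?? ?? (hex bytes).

D0: mem[0x1b..0x20] <- [e8 d8 9b d4 5d 12]
D1: mem[0x0c..0x10] <- [e8 d8 9b d4 5d]
D2: mem[0x01..0x08] <- [d1 6c 8a bc bf 11 e8 d8]
D3: mem[0x14..0x1a] <- [d8 e8 14 37 e8 d8 9b]
D4: mem[0x03..0x09] <- [5d d4 5d 12 d8 e8 14]
D5: mem[0x1c..0x1d] <- [9b e8]
query mem[0x12]=0x5d, mem[0x17]=0x37, mem[0x18]=0xe8, mem[0x0e]=0x9b

MEM[0x12,0x17,0x18,0x0e] = 5d 37 e8 9b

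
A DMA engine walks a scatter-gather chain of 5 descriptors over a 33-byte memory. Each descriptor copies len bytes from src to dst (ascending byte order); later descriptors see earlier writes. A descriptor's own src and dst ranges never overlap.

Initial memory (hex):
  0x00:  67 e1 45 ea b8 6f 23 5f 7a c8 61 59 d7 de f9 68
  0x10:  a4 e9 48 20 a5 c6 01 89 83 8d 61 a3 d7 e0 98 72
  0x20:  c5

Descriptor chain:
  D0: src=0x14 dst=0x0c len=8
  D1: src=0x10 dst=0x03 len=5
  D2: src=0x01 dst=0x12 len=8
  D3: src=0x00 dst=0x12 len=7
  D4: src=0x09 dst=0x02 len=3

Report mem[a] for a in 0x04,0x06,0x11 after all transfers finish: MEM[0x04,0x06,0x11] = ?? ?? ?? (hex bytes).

MEM[0x04,0x06,0x11] = 59 a3 8d

[0] 0x14->0x0c len=8 : a5 c6 01 89 83 8d 61 a3
[1] 0x10->0x03 len=5 : 83 8d 61 a3 a5
[2] 0x01->0x12 len=8 : e1 45 83 8d 61 a3 a5 7a
[3] 0x00->0x12 len=7 : 67 e1 45 83 8d 61 a3
[4] 0x09->0x02 len=3 : c8 61 59
query mem[0x04]=0x59, mem[0x06]=0xa3, mem[0x11]=0x8d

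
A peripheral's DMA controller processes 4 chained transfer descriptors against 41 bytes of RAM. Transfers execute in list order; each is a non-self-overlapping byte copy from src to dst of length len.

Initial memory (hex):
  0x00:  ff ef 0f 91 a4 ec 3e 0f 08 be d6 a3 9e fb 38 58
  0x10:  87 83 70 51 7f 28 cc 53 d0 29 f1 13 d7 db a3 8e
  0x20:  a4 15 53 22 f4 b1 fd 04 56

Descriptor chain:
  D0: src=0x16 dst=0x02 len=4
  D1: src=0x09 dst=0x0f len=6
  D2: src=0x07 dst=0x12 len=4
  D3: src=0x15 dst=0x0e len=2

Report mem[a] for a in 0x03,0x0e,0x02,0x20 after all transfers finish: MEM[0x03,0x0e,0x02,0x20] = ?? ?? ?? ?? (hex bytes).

#0 dst[0x02+4] := {0xcc,0x53,0xd0,0x29}
#1 dst[0x0f+6] := {0xbe,0xd6,0xa3,0x9e,0xfb,0x38}
#2 dst[0x12+4] := {0x0f,0x08,0xbe,0xd6}
#3 dst[0x0e+2] := {0xd6,0xcc}
query mem[0x03]=0x53, mem[0x0e]=0xd6, mem[0x02]=0xcc, mem[0x20]=0xa4

MEM[0x03,0x0e,0x02,0x20] = 53 d6 cc a4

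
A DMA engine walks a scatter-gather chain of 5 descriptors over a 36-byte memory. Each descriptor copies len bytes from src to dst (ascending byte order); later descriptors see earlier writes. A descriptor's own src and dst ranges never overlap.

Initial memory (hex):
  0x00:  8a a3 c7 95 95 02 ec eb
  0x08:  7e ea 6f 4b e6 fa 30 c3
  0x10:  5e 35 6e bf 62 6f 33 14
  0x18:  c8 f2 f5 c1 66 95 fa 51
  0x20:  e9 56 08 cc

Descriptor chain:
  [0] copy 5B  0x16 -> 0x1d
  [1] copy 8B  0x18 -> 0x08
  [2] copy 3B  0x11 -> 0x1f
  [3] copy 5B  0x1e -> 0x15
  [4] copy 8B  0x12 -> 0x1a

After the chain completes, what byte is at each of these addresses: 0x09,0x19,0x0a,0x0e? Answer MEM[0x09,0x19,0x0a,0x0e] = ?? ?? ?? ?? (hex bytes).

MEM[0x09,0x19,0x0a,0x0e] = f2 08 f5 14

#0 dst[0x1d+5] := {0x33,0x14,0xc8,0xf2,0xf5}
#1 dst[0x08+8] := {0xc8,0xf2,0xf5,0xc1,0x66,0x33,0x14,0xc8}
#2 dst[0x1f+3] := {0x35,0x6e,0xbf}
#3 dst[0x15+5] := {0x14,0x35,0x6e,0xbf,0x08}
#4 dst[0x1a+8] := {0x6e,0xbf,0x62,0x14,0x35,0x6e,0xbf,0x08}
query mem[0x09]=0xf2, mem[0x19]=0x08, mem[0x0a]=0xf5, mem[0x0e]=0x14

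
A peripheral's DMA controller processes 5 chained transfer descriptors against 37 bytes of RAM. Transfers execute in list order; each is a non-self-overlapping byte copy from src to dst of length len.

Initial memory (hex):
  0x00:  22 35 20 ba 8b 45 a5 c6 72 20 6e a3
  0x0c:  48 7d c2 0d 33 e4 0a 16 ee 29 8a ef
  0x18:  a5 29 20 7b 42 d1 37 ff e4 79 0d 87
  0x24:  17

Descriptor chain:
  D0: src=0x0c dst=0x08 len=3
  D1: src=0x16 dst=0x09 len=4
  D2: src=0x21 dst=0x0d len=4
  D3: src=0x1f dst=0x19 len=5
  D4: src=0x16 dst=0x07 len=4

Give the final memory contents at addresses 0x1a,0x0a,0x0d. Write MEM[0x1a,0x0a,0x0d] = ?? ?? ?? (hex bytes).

[0] 0x0c->0x08 len=3 : 48 7d c2
[1] 0x16->0x09 len=4 : 8a ef a5 29
[2] 0x21->0x0d len=4 : 79 0d 87 17
[3] 0x1f->0x19 len=5 : ff e4 79 0d 87
[4] 0x16->0x07 len=4 : 8a ef a5 ff
query mem[0x1a]=0xe4, mem[0x0a]=0xff, mem[0x0d]=0x79

MEM[0x1a,0x0a,0x0d] = e4 ff 79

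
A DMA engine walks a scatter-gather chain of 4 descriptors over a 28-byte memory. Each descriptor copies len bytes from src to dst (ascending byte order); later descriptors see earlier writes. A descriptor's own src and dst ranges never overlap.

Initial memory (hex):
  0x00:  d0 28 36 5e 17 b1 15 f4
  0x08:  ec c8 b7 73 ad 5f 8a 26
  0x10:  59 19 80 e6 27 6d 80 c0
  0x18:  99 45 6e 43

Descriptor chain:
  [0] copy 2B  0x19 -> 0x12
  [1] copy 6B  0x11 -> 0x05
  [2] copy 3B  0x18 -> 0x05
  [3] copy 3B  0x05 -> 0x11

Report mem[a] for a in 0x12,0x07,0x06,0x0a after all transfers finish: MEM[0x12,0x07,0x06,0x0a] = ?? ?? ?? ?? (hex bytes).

#0 dst[0x12+2] := {0x45,0x6e}
#1 dst[0x05+6] := {0x19,0x45,0x6e,0x27,0x6d,0x80}
#2 dst[0x05+3] := {0x99,0x45,0x6e}
#3 dst[0x11+3] := {0x99,0x45,0x6e}
query mem[0x12]=0x45, mem[0x07]=0x6e, mem[0x06]=0x45, mem[0x0a]=0x80

MEM[0x12,0x07,0x06,0x0a] = 45 6e 45 80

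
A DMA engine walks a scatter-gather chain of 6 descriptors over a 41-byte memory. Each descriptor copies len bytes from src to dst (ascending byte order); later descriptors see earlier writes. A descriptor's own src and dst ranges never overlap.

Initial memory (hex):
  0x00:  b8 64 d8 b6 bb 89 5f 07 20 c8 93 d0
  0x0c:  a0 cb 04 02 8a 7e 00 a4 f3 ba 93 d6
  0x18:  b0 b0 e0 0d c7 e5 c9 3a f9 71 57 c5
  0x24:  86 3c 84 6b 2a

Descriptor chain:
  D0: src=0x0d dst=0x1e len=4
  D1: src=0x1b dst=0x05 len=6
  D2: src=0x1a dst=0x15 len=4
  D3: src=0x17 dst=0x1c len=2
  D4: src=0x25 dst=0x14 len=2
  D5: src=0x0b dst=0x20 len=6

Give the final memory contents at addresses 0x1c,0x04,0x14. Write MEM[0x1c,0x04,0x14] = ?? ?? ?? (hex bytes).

#0 dst[0x1e+4] := {0xcb,0x04,0x02,0x8a}
#1 dst[0x05+6] := {0x0d,0xc7,0xe5,0xcb,0x04,0x02}
#2 dst[0x15+4] := {0xe0,0x0d,0xc7,0xe5}
#3 dst[0x1c+2] := {0xc7,0xe5}
#4 dst[0x14+2] := {0x3c,0x84}
#5 dst[0x20+6] := {0xd0,0xa0,0xcb,0x04,0x02,0x8a}
query mem[0x1c]=0xc7, mem[0x04]=0xbb, mem[0x14]=0x3c

MEM[0x1c,0x04,0x14] = c7 bb 3c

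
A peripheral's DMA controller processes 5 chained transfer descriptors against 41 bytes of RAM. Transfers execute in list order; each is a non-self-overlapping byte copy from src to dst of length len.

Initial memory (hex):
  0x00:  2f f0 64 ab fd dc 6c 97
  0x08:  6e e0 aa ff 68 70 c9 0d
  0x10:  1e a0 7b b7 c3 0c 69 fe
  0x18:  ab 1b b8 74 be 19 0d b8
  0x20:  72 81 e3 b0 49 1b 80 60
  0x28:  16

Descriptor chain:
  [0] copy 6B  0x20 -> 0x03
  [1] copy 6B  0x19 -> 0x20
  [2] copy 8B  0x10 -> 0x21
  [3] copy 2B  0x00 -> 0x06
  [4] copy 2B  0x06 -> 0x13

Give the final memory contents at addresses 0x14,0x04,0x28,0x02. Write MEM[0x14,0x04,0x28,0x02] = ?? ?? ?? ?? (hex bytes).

#0 dst[0x03+6] := {0x72,0x81,0xe3,0xb0,0x49,0x1b}
#1 dst[0x20+6] := {0x1b,0xb8,0x74,0xbe,0x19,0x0d}
#2 dst[0x21+8] := {0x1e,0xa0,0x7b,0xb7,0xc3,0x0c,0x69,0xfe}
#3 dst[0x06+2] := {0x2f,0xf0}
#4 dst[0x13+2] := {0x2f,0xf0}
query mem[0x14]=0xf0, mem[0x04]=0x81, mem[0x28]=0xfe, mem[0x02]=0x64

MEM[0x14,0x04,0x28,0x02] = f0 81 fe 64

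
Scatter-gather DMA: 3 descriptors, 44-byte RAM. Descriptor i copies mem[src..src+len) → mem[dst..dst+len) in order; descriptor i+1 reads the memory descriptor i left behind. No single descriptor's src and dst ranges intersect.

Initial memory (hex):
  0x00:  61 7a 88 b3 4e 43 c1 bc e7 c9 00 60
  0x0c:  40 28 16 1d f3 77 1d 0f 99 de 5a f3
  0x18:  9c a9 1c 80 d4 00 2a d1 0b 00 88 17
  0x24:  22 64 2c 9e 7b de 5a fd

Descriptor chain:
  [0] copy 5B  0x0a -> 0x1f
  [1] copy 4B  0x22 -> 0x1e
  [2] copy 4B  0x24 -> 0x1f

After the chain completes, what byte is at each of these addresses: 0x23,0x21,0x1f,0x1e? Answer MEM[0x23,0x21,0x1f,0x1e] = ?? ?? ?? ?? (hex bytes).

[0] 0x0a->0x1f len=5 : 00 60 40 28 16
[1] 0x22->0x1e len=4 : 28 16 22 64
[2] 0x24->0x1f len=4 : 22 64 2c 9e
query mem[0x23]=0x16, mem[0x21]=0x2c, mem[0x1f]=0x22, mem[0x1e]=0x28

MEM[0x23,0x21,0x1f,0x1e] = 16 2c 22 28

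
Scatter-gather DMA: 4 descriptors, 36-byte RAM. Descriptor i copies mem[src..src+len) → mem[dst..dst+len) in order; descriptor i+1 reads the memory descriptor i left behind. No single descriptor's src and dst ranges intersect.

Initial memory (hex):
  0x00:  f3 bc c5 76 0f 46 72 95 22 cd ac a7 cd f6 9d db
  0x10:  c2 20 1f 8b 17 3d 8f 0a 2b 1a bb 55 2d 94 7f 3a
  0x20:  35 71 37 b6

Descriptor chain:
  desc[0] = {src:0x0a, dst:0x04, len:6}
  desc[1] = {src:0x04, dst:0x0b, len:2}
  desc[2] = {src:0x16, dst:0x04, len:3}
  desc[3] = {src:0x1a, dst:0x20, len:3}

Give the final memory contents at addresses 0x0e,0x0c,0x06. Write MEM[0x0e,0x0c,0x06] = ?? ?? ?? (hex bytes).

  after D0: wrote 6B at 0x04 = aca7cdf69ddb
  after D1: wrote 2B at 0x0b = aca7
  after D2: wrote 3B at 0x04 = 8f0a2b
  after D3: wrote 3B at 0x20 = bb552d
query mem[0x0e]=0x9d, mem[0x0c]=0xa7, mem[0x06]=0x2b

MEM[0x0e,0x0c,0x06] = 9d a7 2b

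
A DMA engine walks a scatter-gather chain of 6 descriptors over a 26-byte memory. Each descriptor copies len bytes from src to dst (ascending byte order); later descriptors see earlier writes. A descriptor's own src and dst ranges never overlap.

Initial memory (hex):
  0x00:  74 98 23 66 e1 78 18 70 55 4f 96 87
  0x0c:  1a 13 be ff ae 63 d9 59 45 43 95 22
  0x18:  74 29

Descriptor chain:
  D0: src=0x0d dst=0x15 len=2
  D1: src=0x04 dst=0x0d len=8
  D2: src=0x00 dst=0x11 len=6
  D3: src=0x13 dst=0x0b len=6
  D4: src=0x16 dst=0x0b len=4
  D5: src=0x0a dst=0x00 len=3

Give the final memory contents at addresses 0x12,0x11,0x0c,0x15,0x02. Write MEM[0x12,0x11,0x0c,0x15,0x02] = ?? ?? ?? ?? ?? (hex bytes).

MEM[0x12,0x11,0x0c,0x15,0x02] = 98 74 22 e1 22

  after D0: wrote 2B at 0x15 = 13be
  after D1: wrote 8B at 0x0d = e1781870554f9687
  after D2: wrote 6B at 0x11 = 74982366e178
  after D3: wrote 6B at 0x0b = 2366e1782274
  after D4: wrote 4B at 0x0b = 78227429
  after D5: wrote 3B at 0x00 = 967822
query mem[0x12]=0x98, mem[0x11]=0x74, mem[0x0c]=0x22, mem[0x15]=0xe1, mem[0x02]=0x22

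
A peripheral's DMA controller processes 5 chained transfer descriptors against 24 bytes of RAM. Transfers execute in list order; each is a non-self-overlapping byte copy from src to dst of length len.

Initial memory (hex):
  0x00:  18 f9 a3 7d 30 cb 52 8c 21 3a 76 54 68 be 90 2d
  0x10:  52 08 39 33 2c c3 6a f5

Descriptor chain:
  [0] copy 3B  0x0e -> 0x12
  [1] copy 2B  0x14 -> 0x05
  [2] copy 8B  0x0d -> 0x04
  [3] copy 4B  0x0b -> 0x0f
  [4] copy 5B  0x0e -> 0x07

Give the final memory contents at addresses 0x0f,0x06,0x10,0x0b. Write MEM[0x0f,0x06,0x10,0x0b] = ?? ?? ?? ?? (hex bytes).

MEM[0x0f,0x06,0x10,0x0b] = 52 2d 68 90

[0] 0x0e->0x12 len=3 : 90 2d 52
[1] 0x14->0x05 len=2 : 52 c3
[2] 0x0d->0x04 len=8 : be 90 2d 52 08 90 2d 52
[3] 0x0b->0x0f len=4 : 52 68 be 90
[4] 0x0e->0x07 len=5 : 90 52 68 be 90
query mem[0x0f]=0x52, mem[0x06]=0x2d, mem[0x10]=0x68, mem[0x0b]=0x90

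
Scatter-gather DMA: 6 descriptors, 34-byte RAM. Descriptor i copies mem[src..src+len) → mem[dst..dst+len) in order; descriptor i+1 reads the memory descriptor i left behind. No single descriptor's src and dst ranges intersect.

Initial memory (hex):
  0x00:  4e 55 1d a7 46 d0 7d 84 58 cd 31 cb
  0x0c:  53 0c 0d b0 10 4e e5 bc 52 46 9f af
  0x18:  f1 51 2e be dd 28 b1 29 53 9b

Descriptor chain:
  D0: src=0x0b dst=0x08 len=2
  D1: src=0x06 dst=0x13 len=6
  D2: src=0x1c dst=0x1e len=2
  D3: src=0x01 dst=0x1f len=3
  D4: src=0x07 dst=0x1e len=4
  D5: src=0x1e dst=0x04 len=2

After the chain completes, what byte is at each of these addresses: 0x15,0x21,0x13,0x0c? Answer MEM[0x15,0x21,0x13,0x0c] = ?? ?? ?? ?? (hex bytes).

  after D0: wrote 2B at 0x08 = cb53
  after D1: wrote 6B at 0x13 = 7d84cb5331cb
  after D2: wrote 2B at 0x1e = dd28
  after D3: wrote 3B at 0x1f = 551da7
  after D4: wrote 4B at 0x1e = 84cb5331
  after D5: wrote 2B at 0x04 = 84cb
query mem[0x15]=0xcb, mem[0x21]=0x31, mem[0x13]=0x7d, mem[0x0c]=0x53

MEM[0x15,0x21,0x13,0x0c] = cb 31 7d 53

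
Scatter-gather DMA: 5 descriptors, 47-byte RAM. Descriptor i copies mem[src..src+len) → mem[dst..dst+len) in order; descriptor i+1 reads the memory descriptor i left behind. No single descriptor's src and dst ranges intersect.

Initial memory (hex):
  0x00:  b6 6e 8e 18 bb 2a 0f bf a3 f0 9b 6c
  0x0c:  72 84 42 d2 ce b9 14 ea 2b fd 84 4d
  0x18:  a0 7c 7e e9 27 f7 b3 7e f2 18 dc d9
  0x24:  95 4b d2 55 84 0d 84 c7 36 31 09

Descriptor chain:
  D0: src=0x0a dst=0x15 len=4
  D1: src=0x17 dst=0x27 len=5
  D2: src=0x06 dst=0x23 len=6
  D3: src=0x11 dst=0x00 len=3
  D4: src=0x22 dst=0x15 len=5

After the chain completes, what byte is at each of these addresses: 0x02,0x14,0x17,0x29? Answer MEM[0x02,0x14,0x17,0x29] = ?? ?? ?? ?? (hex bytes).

#0 dst[0x15+4] := {0x9b,0x6c,0x72,0x84}
#1 dst[0x27+5] := {0x72,0x84,0x7c,0x7e,0xe9}
#2 dst[0x23+6] := {0x0f,0xbf,0xa3,0xf0,0x9b,0x6c}
#3 dst[0x00+3] := {0xb9,0x14,0xea}
#4 dst[0x15+5] := {0xdc,0x0f,0xbf,0xa3,0xf0}
query mem[0x02]=0xea, mem[0x14]=0x2b, mem[0x17]=0xbf, mem[0x29]=0x7c

MEM[0x02,0x14,0x17,0x29] = ea 2b bf 7c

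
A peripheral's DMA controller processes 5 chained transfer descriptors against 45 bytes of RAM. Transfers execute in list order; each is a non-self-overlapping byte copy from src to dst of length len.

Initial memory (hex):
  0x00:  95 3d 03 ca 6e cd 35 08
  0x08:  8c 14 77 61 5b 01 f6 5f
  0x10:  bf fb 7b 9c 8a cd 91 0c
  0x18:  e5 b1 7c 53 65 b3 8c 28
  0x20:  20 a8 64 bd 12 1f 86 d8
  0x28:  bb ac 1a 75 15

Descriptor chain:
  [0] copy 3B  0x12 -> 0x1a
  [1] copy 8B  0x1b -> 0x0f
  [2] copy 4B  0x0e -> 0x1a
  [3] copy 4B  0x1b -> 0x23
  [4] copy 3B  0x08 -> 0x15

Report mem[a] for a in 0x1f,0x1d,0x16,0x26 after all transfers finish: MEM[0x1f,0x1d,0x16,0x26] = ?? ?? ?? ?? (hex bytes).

  after D0: wrote 3B at 0x1a = 7b9c8a
  after D1: wrote 8B at 0x0f = 9c8ab38c2820a864
  after D2: wrote 4B at 0x1a = f69c8ab3
  after D3: wrote 4B at 0x23 = 9c8ab38c
  after D4: wrote 3B at 0x15 = 8c1477
query mem[0x1f]=0x28, mem[0x1d]=0xb3, mem[0x16]=0x14, mem[0x26]=0x8c

MEM[0x1f,0x1d,0x16,0x26] = 28 b3 14 8c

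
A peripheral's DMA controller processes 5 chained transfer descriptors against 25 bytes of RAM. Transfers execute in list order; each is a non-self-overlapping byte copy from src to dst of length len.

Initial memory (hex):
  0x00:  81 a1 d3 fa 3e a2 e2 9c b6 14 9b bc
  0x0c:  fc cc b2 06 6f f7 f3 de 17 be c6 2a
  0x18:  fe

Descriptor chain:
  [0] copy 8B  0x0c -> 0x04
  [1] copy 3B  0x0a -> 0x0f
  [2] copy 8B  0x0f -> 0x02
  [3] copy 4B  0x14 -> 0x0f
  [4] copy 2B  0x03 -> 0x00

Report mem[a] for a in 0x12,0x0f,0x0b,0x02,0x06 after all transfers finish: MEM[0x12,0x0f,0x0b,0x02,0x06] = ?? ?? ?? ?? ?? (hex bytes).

[0] 0x0c->0x04 len=8 : fc cc b2 06 6f f7 f3 de
[1] 0x0a->0x0f len=3 : f3 de fc
[2] 0x0f->0x02 len=8 : f3 de fc f3 de 17 be c6
[3] 0x14->0x0f len=4 : 17 be c6 2a
[4] 0x03->0x00 len=2 : de fc
query mem[0x12]=0x2a, mem[0x0f]=0x17, mem[0x0b]=0xde, mem[0x02]=0xf3, mem[0x06]=0xde

MEM[0x12,0x0f,0x0b,0x02,0x06] = 2a 17 de f3 de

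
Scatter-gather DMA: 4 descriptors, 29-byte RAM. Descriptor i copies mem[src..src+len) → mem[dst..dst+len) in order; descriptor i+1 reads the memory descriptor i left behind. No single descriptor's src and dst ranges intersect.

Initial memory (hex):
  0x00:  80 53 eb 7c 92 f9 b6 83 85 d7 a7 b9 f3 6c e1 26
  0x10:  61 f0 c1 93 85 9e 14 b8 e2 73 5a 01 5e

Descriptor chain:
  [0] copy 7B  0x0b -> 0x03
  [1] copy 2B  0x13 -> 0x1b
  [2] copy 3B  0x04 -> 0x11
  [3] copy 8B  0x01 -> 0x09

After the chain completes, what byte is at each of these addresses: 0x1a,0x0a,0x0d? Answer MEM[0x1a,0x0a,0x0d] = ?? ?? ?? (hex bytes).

[0] 0x0b->0x03 len=7 : b9 f3 6c e1 26 61 f0
[1] 0x13->0x1b len=2 : 93 85
[2] 0x04->0x11 len=3 : f3 6c e1
[3] 0x01->0x09 len=8 : 53 eb b9 f3 6c e1 26 61
query mem[0x1a]=0x5a, mem[0x0a]=0xeb, mem[0x0d]=0x6c

MEM[0x1a,0x0a,0x0d] = 5a eb 6c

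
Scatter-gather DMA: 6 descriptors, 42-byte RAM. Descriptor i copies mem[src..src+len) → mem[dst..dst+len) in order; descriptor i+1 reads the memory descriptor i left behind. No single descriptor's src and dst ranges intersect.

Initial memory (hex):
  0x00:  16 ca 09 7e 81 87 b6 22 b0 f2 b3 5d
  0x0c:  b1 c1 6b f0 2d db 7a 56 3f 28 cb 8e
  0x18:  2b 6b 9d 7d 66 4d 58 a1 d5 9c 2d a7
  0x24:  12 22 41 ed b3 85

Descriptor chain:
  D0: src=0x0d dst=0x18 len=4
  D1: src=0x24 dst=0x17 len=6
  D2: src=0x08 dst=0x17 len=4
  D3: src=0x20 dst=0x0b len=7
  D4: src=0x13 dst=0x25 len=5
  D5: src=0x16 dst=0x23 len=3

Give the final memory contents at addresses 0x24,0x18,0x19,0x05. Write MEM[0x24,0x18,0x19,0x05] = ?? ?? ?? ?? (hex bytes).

MEM[0x24,0x18,0x19,0x05] = b0 f2 b3 87

[0] 0x0d->0x18 len=4 : c1 6b f0 2d
[1] 0x24->0x17 len=6 : 12 22 41 ed b3 85
[2] 0x08->0x17 len=4 : b0 f2 b3 5d
[3] 0x20->0x0b len=7 : d5 9c 2d a7 12 22 41
[4] 0x13->0x25 len=5 : 56 3f 28 cb b0
[5] 0x16->0x23 len=3 : cb b0 f2
query mem[0x24]=0xb0, mem[0x18]=0xf2, mem[0x19]=0xb3, mem[0x05]=0x87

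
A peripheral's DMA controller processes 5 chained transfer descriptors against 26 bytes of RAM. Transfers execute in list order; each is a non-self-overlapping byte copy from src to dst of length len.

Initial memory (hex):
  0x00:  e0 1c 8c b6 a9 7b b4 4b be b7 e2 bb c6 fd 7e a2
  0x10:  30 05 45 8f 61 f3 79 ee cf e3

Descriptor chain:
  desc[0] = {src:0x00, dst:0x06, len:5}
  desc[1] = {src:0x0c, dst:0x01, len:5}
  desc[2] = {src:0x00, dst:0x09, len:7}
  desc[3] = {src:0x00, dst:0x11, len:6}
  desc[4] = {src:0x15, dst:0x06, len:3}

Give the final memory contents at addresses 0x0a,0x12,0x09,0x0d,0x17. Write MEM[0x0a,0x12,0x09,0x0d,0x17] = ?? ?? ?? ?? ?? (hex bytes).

MEM[0x0a,0x12,0x09,0x0d,0x17] = c6 c6 e0 a2 ee

D0: mem[0x06..0x0a] <- [e0 1c 8c b6 a9]
D1: mem[0x01..0x05] <- [c6 fd 7e a2 30]
D2: mem[0x09..0x0f] <- [e0 c6 fd 7e a2 30 e0]
D3: mem[0x11..0x16] <- [e0 c6 fd 7e a2 30]
D4: mem[0x06..0x08] <- [a2 30 ee]
query mem[0x0a]=0xc6, mem[0x12]=0xc6, mem[0x09]=0xe0, mem[0x0d]=0xa2, mem[0x17]=0xee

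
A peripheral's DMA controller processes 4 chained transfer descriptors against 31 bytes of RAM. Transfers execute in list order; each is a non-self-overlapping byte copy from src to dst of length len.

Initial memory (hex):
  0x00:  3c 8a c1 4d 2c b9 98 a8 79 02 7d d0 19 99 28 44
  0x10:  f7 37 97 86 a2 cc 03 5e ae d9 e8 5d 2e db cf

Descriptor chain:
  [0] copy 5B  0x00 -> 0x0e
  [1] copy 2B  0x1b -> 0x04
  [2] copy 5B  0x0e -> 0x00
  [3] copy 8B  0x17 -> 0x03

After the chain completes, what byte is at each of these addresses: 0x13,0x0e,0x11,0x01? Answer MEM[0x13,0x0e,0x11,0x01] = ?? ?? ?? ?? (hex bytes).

MEM[0x13,0x0e,0x11,0x01] = 86 3c 4d 8a

[0] 0x00->0x0e len=5 : 3c 8a c1 4d 2c
[1] 0x1b->0x04 len=2 : 5d 2e
[2] 0x0e->0x00 len=5 : 3c 8a c1 4d 2c
[3] 0x17->0x03 len=8 : 5e ae d9 e8 5d 2e db cf
query mem[0x13]=0x86, mem[0x0e]=0x3c, mem[0x11]=0x4d, mem[0x01]=0x8a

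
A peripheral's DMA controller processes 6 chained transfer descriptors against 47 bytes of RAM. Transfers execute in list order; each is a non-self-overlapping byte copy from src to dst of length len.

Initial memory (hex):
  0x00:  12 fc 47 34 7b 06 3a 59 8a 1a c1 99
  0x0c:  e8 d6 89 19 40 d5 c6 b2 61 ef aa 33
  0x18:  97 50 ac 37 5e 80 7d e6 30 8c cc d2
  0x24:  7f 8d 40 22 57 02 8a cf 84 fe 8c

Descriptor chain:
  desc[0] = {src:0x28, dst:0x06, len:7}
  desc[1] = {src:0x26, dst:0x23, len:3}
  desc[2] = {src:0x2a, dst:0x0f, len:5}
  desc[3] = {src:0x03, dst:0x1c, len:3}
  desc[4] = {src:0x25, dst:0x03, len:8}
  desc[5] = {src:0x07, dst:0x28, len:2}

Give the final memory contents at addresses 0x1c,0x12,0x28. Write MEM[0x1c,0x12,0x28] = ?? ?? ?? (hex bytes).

D0: mem[0x06..0x0c] <- [57 02 8a cf 84 fe 8c]
D1: mem[0x23..0x25] <- [40 22 57]
D2: mem[0x0f..0x13] <- [8a cf 84 fe 8c]
D3: mem[0x1c..0x1e] <- [34 7b 06]
D4: mem[0x03..0x0a] <- [57 40 22 57 02 8a cf 84]
D5: mem[0x28..0x29] <- [02 8a]
query mem[0x1c]=0x34, mem[0x12]=0xfe, mem[0x28]=0x02

MEM[0x1c,0x12,0x28] = 34 fe 02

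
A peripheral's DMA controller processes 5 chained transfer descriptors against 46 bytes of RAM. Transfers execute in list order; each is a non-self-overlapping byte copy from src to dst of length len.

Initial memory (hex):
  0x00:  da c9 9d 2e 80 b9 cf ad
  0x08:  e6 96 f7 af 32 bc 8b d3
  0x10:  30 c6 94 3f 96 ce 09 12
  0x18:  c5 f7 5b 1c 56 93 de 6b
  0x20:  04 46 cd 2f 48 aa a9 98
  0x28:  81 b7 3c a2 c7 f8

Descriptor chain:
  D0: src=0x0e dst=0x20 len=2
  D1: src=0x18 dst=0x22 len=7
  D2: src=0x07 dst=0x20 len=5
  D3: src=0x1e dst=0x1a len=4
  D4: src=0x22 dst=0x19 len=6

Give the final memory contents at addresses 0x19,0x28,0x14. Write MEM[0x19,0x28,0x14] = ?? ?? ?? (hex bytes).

D0: mem[0x20..0x21] <- [8b d3]
D1: mem[0x22..0x28] <- [c5 f7 5b 1c 56 93 de]
D2: mem[0x20..0x24] <- [ad e6 96 f7 af]
D3: mem[0x1a..0x1d] <- [de 6b ad e6]
D4: mem[0x19..0x1e] <- [96 f7 af 1c 56 93]
query mem[0x19]=0x96, mem[0x28]=0xde, mem[0x14]=0x96

MEM[0x19,0x28,0x14] = 96 de 96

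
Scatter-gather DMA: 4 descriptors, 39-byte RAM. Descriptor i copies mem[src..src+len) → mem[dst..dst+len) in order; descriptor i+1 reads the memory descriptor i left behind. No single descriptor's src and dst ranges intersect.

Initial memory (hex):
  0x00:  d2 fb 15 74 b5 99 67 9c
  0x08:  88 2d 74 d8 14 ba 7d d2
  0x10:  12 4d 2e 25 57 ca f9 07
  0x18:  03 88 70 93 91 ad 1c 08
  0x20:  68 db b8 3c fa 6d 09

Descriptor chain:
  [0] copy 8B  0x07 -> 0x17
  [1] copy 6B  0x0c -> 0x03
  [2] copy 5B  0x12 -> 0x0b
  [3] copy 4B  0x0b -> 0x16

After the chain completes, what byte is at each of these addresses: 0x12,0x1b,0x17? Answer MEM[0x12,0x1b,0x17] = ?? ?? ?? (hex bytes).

#0 dst[0x17+8] := {0x9c,0x88,0x2d,0x74,0xd8,0x14,0xba,0x7d}
#1 dst[0x03+6] := {0x14,0xba,0x7d,0xd2,0x12,0x4d}
#2 dst[0x0b+5] := {0x2e,0x25,0x57,0xca,0xf9}
#3 dst[0x16+4] := {0x2e,0x25,0x57,0xca}
query mem[0x12]=0x2e, mem[0x1b]=0xd8, mem[0x17]=0x25

MEM[0x12,0x1b,0x17] = 2e d8 25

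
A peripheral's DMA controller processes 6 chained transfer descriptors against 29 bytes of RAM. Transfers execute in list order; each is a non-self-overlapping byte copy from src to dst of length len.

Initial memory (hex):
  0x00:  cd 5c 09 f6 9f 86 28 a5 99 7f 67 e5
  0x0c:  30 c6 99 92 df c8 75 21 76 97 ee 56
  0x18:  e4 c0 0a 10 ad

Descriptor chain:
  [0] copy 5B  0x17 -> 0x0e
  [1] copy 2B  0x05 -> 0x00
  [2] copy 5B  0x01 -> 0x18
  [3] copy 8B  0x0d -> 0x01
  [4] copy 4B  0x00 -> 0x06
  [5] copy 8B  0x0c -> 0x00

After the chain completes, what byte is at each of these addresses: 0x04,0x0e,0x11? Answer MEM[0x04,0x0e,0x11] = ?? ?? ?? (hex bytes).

MEM[0x04,0x0e,0x11] = c0 56 0a

[0] 0x17->0x0e len=5 : 56 e4 c0 0a 10
[1] 0x05->0x00 len=2 : 86 28
[2] 0x01->0x18 len=5 : 28 09 f6 9f 86
[3] 0x0d->0x01 len=8 : c6 56 e4 c0 0a 10 21 76
[4] 0x00->0x06 len=4 : 86 c6 56 e4
[5] 0x0c->0x00 len=8 : 30 c6 56 e4 c0 0a 10 21
query mem[0x04]=0xc0, mem[0x0e]=0x56, mem[0x11]=0x0a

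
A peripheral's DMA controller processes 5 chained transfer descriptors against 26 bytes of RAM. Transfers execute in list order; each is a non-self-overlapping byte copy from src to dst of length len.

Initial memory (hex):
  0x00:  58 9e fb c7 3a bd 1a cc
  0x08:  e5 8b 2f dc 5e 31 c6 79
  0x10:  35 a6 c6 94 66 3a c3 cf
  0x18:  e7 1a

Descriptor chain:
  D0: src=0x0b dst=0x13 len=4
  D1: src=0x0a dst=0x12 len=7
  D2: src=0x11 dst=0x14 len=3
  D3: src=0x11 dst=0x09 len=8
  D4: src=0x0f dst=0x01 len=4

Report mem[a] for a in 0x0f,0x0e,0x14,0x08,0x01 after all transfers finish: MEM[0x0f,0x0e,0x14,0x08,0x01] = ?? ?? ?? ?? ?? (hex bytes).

MEM[0x0f,0x0e,0x14,0x08,0x01] = 79 dc a6 e5 79

D0: mem[0x13..0x16] <- [dc 5e 31 c6]
D1: mem[0x12..0x18] <- [2f dc 5e 31 c6 79 35]
D2: mem[0x14..0x16] <- [a6 2f dc]
D3: mem[0x09..0x10] <- [a6 2f dc a6 2f dc 79 35]
D4: mem[0x01..0x04] <- [79 35 a6 2f]
query mem[0x0f]=0x79, mem[0x0e]=0xdc, mem[0x14]=0xa6, mem[0x08]=0xe5, mem[0x01]=0x79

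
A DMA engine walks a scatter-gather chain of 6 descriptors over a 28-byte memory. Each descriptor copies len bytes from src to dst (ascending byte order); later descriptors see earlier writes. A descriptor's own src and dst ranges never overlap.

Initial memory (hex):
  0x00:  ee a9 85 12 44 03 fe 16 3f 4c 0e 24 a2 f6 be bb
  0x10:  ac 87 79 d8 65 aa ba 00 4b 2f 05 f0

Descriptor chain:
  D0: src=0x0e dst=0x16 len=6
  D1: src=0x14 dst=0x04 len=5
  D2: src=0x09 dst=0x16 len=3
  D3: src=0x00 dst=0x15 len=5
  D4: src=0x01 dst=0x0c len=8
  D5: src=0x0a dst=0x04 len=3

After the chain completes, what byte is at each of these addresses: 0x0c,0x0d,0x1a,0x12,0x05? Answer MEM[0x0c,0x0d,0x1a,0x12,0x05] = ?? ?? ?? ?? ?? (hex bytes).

MEM[0x0c,0x0d,0x1a,0x12,0x05] = a9 85 79 bb 24

#0 dst[0x16+6] := {0xbe,0xbb,0xac,0x87,0x79,0xd8}
#1 dst[0x04+5] := {0x65,0xaa,0xbe,0xbb,0xac}
#2 dst[0x16+3] := {0x4c,0x0e,0x24}
#3 dst[0x15+5] := {0xee,0xa9,0x85,0x12,0x65}
#4 dst[0x0c+8] := {0xa9,0x85,0x12,0x65,0xaa,0xbe,0xbb,0xac}
#5 dst[0x04+3] := {0x0e,0x24,0xa9}
query mem[0x0c]=0xa9, mem[0x0d]=0x85, mem[0x1a]=0x79, mem[0x12]=0xbb, mem[0x05]=0x24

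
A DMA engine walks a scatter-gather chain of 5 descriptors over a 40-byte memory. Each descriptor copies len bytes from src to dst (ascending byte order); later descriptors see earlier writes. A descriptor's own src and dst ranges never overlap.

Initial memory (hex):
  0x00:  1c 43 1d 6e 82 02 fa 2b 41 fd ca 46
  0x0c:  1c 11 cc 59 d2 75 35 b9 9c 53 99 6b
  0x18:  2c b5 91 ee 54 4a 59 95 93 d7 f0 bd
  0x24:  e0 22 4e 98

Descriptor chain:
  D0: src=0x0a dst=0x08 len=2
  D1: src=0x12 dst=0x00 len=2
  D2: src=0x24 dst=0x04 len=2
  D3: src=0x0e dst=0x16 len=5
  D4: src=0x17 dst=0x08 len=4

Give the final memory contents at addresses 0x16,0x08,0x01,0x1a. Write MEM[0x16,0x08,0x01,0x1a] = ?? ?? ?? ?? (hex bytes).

MEM[0x16,0x08,0x01,0x1a] = cc 59 b9 35

  after D0: wrote 2B at 0x08 = ca46
  after D1: wrote 2B at 0x00 = 35b9
  after D2: wrote 2B at 0x04 = e022
  after D3: wrote 5B at 0x16 = cc59d27535
  after D4: wrote 4B at 0x08 = 59d27535
query mem[0x16]=0xcc, mem[0x08]=0x59, mem[0x01]=0xb9, mem[0x1a]=0x35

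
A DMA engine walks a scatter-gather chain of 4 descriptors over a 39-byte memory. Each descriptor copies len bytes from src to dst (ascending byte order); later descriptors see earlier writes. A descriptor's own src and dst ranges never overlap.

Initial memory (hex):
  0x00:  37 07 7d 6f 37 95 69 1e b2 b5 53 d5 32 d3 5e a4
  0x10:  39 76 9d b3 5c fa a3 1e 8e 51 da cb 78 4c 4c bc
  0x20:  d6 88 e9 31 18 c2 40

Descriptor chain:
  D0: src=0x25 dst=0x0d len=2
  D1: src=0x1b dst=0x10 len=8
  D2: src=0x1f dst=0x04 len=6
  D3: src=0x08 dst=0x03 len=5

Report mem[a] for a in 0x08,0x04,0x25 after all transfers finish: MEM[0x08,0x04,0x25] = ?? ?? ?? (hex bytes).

#0 dst[0x0d+2] := {0xc2,0x40}
#1 dst[0x10+8] := {0xcb,0x78,0x4c,0x4c,0xbc,0xd6,0x88,0xe9}
#2 dst[0x04+6] := {0xbc,0xd6,0x88,0xe9,0x31,0x18}
#3 dst[0x03+5] := {0x31,0x18,0x53,0xd5,0x32}
query mem[0x08]=0x31, mem[0x04]=0x18, mem[0x25]=0xc2

MEM[0x08,0x04,0x25] = 31 18 c2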